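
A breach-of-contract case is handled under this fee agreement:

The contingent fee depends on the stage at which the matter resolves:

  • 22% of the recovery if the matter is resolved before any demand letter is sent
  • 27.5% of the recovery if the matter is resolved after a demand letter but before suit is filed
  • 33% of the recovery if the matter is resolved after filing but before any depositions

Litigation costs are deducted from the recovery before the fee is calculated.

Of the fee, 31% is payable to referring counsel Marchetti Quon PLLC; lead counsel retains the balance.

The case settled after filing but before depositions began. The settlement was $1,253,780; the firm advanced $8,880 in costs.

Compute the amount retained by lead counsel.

$283,463.73

Fee base (net of costs): $1,253,780 − $8,880 = $1,244,900
The matter settled after filing but before depositions began, so the 33% rate applies.
$1,244,900 × 33% = $410,817.00
Referral share: 31% of $410,817.00 = $127,353.27; lead counsel retains $410,817.00 − $127,353.27 = $283,463.73.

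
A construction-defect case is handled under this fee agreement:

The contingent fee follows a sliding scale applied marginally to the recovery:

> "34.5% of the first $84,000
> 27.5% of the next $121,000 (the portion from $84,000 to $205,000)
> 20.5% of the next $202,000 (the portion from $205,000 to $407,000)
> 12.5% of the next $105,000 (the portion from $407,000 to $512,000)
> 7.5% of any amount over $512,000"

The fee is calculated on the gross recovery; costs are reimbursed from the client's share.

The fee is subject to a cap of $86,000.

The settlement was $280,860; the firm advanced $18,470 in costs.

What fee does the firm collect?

Fee base is the gross recovery, $280,860; costs are reimbursed separately.
First $84,000 at 34.5% = $28,980.00
Next $121,000 at 27.5% = $33,275.00
Remaining $75,860 at 20.5% = $15,551.30
Fee: $28,980.00 + $33,275.00 + $15,551.30 = $77,806.30
$77,806.30 is under the $86,000 cap.

$77,806.30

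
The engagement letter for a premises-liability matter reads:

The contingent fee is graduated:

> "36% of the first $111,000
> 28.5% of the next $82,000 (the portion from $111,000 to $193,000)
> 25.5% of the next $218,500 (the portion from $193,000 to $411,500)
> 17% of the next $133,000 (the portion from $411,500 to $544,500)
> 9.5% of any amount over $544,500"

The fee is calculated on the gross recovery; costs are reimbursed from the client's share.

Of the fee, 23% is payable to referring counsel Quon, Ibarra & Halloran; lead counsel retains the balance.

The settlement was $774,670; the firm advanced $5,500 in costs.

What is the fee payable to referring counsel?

Fee base is the gross recovery, $774,670; costs are reimbursed separately.
First $111,000 at 36% = $39,960.00
Next $82,000 at 28.5% = $23,370.00
Next $218,500 at 25.5% = $55,717.50
Next $133,000 at 17% = $22,610.00
Remaining $230,170 at 9.5% = $21,866.15
Fee: $39,960.00 + $23,370.00 + $55,717.50 + $22,610.00 + $21,866.15 = $163,523.65
Referral share: 23% of $163,523.65 = $37,610.44; lead counsel retains $163,523.65 − $37,610.44 = $125,913.21.

$37,610.44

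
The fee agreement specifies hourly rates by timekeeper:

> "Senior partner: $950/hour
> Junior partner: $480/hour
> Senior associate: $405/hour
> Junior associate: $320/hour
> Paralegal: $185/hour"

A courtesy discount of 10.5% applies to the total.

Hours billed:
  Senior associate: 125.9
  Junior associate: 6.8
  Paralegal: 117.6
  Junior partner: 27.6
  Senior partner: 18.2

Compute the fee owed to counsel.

$94,386.25

Senior partner: 18.2 × $950 = $17,290.00
Junior partner: 27.6 × $480 = $13,248.00
Senior associate: 125.9 × $405 = $50,989.50
Junior associate: 6.8 × $320 = $2,176.00
Paralegal: 117.6 × $185 = $21,756.00
Subtotal: $105,459.50
Less 10.5% discount: −$11,073.25
Total: $105,459.50 − $11,073.25 = $94,386.25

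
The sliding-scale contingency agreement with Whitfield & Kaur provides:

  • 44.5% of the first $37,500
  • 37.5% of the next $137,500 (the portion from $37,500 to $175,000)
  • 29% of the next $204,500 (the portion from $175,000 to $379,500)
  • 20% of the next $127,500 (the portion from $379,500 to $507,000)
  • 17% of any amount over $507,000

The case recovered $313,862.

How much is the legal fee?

First $37,500 at 44.5% = $16,687.50
Next $137,500 at 37.5% = $51,562.50
Remaining $138,862 at 29% = $40,269.98
Fee: $16,687.50 + $51,562.50 + $40,269.98 = $108,519.98

$108,519.98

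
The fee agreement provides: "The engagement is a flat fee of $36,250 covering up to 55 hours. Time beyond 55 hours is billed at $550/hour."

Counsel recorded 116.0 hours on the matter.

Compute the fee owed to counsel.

$69,800.00

Flat fee: $36,250.00
Excess hours: 116.0 − 55 = 61.0
Overrun: 61.0 × $550 = $33,550.00
Total: $36,250.00 + $33,550.00 = $69,800.00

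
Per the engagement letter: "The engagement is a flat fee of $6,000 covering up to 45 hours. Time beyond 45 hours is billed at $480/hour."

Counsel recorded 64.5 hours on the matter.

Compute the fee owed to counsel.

Flat fee: $6,000.00
Excess hours: 64.5 − 45 = 19.5
Overrun: 19.5 × $480 = $9,360.00
Total: $6,000.00 + $9,360.00 = $15,360.00

$15,360.00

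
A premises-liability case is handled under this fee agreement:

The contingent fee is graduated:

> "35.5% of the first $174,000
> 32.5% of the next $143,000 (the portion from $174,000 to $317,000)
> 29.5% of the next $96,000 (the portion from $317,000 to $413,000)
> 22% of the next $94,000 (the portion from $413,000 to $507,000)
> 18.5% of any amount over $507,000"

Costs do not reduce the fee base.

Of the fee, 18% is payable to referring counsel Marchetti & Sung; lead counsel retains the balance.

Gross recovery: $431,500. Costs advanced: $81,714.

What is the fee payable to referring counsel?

Fee base is the gross recovery, $431,500; costs are reimbursed separately.
First $174,000 at 35.5% = $61,770.00
Next $143,000 at 32.5% = $46,475.00
Next $96,000 at 29.5% = $28,320.00
Remaining $18,500 at 22% = $4,070.00
Fee: $61,770.00 + $46,475.00 + $28,320.00 + $4,070.00 = $140,635.00
Referral share: 18% of $140,635.00 = $25,314.30; lead counsel retains $140,635.00 − $25,314.30 = $115,320.70.

$25,314.30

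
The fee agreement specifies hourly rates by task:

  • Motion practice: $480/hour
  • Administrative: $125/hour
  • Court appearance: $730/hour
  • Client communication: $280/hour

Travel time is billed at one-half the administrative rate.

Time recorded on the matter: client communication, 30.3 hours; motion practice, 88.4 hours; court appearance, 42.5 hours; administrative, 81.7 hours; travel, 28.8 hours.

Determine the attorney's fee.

Motion practice: 88.4 × $480 = $42,432.00
Administrative: 81.7 × $125 = $10,212.50
Court appearance: 42.5 × $730 = $31,025.00
Client communication: 30.3 × $280 = $8,484.00
Subtotal: $42,432.00 + $10,212.50 + $31,025.00 + $8,484.00 = $92,153.50
Travel: 28.8 × ($125 ÷ 2) = 28.8 × $62.50 = $1,800.00
Total: $92,153.50 + $1,800.00 = $93,953.50

$93,953.50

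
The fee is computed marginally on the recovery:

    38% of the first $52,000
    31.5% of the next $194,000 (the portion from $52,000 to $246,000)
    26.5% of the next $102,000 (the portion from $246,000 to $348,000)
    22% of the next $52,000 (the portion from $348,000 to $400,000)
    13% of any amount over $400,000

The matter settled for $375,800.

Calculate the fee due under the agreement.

First $52,000 at 38% = $19,760.00
Next $194,000 at 31.5% = $61,110.00
Next $102,000 at 26.5% = $27,030.00
Remaining $27,800 at 22% = $6,116.00
Fee: $19,760.00 + $61,110.00 + $27,030.00 + $6,116.00 = $114,016.00

$114,016.00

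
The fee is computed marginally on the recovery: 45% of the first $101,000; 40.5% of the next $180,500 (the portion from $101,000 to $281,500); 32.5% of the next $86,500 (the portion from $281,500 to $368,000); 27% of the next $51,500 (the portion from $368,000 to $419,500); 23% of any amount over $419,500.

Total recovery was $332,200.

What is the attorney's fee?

First $101,000 at 45% = $45,450.00
Next $180,500 at 40.5% = $73,102.50
Remaining $50,700 at 32.5% = $16,477.50
Fee: $45,450.00 + $73,102.50 + $16,477.50 = $135,030.00

$135,030.00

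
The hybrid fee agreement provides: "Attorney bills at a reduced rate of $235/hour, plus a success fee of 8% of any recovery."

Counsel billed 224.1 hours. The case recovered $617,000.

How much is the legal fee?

$102,023.50

Hourly: 224.1 × $235 = $52,663.50
Success fee: 8% of $617,000 = $49,360.00
Total: $52,663.50 + $49,360.00 = $102,023.50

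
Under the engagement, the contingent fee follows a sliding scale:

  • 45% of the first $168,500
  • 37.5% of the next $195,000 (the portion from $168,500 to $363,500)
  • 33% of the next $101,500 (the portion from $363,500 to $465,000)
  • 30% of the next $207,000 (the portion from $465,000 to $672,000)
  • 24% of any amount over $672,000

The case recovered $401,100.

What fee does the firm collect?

First $168,500 at 45% = $75,825.00
Next $195,000 at 37.5% = $73,125.00
Remaining $37,600 at 33% = $12,408.00
Fee: $75,825.00 + $73,125.00 + $12,408.00 = $161,358.00

$161,358.00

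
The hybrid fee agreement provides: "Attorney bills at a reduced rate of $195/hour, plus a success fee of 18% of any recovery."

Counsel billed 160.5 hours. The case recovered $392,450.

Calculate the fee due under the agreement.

$101,938.50

Hourly: 160.5 × $195 = $31,297.50
Success fee: 18% of $392,450 = $70,641.00
Total: $31,297.50 + $70,641.00 = $101,938.50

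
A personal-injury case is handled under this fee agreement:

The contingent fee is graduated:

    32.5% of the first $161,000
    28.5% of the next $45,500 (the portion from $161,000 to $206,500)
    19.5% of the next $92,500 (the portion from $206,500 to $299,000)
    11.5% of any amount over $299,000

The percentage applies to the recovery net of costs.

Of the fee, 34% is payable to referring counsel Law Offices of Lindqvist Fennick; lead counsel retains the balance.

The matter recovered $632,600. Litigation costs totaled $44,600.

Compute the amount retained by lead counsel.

$76,932.90

Fee base (net of costs): $632,600 − $44,600 = $588,000
First $161,000 at 32.5% = $52,325.00
Next $45,500 at 28.5% = $12,967.50
Next $92,500 at 19.5% = $18,037.50
Remaining $289,000 at 11.5% = $33,235.00
Fee: $52,325.00 + $12,967.50 + $18,037.50 + $33,235.00 = $116,565.00
Referral share: 34% of $116,565.00 = $39,632.10; lead counsel retains $116,565.00 − $39,632.10 = $76,932.90.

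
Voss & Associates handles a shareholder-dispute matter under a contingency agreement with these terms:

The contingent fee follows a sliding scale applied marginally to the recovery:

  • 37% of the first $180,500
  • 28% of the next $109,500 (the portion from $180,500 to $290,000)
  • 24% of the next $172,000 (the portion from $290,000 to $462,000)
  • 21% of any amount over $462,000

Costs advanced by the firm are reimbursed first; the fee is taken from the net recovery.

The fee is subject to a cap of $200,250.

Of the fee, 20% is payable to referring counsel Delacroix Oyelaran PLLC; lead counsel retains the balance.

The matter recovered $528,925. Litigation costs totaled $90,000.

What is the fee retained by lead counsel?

$106,549.60

Fee base (net of costs): $528,925 − $90,000 = $438,925
First $180,500 at 37% = $66,785.00
Next $109,500 at 28% = $30,660.00
Remaining $148,925 at 24% = $35,742.00
Fee: $66,785.00 + $30,660.00 + $35,742.00 = $133,187.00
$133,187.00 is under the $200,250 cap.
Referral share: 20% of $133,187.00 = $26,637.40; lead counsel retains $133,187.00 − $26,637.40 = $106,549.60.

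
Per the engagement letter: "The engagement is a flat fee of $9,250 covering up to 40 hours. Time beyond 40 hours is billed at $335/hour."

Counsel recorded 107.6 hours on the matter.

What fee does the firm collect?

Flat fee: $9,250.00
Excess hours: 107.6 − 40 = 67.6
Overrun: 67.6 × $335 = $22,646.00
Total: $9,250.00 + $22,646.00 = $31,896.00

$31,896.00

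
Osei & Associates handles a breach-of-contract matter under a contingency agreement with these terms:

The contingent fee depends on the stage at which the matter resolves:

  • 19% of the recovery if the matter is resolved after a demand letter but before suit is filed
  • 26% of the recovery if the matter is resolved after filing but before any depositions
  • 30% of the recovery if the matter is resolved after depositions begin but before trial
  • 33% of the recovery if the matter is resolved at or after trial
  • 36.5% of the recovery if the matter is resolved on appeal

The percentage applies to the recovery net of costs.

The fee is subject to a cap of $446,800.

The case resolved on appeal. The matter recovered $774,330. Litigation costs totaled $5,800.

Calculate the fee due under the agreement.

$280,513.45

Fee base (net of costs): $774,330 − $5,800 = $768,530
The matter resolved on appeal, so the 36.5% rate applies.
$768,530 × 36.5% = $280,513.45
$280,513.45 is under the $446,800 cap.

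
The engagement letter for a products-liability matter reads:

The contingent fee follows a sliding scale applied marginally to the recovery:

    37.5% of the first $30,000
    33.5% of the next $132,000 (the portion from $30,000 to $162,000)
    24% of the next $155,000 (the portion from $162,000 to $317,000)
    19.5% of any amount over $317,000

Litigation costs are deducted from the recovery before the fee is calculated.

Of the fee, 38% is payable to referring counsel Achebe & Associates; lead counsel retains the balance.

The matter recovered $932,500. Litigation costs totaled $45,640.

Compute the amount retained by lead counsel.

$126,351.47

Fee base (net of costs): $932,500 − $45,640 = $886,860
First $30,000 at 37.5% = $11,250.00
Next $132,000 at 33.5% = $44,220.00
Next $155,000 at 24% = $37,200.00
Remaining $569,860 at 19.5% = $111,122.70
Fee: $11,250.00 + $44,220.00 + $37,200.00 + $111,122.70 = $203,792.70
Referral share: 38% of $203,792.70 = $77,441.23; lead counsel retains $203,792.70 − $77,441.23 = $126,351.47.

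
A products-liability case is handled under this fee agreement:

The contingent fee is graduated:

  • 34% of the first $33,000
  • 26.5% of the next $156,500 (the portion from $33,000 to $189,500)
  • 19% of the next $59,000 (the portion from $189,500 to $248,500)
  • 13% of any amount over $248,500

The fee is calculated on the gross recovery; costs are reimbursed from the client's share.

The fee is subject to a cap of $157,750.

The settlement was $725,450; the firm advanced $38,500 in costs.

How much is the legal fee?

$125,906.00

Fee base is the gross recovery, $725,450; costs are reimbursed separately.
First $33,000 at 34% = $11,220.00
Next $156,500 at 26.5% = $41,472.50
Next $59,000 at 19% = $11,210.00
Remaining $476,950 at 13% = $62,003.50
Fee: $11,220.00 + $41,472.50 + $11,210.00 + $62,003.50 = $125,906.00
$125,906.00 is under the $157,750 cap.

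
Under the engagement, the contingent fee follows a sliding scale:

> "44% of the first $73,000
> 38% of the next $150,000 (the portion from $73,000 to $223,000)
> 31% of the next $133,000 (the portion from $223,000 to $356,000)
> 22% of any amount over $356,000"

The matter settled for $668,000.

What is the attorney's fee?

First $73,000 at 44% = $32,120.00
Next $150,000 at 38% = $57,000.00
Next $133,000 at 31% = $41,230.00
Remaining $312,000 at 22% = $68,640.00
Fee: $32,120.00 + $57,000.00 + $41,230.00 + $68,640.00 = $198,990.00

$198,990.00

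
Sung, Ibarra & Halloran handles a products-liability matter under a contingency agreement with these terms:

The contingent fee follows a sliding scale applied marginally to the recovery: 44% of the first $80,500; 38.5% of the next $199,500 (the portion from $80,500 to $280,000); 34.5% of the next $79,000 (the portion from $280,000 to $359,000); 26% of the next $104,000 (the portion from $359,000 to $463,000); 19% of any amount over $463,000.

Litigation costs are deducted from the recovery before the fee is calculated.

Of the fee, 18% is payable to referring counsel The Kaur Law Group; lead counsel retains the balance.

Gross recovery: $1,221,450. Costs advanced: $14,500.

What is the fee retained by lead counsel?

$252,455.86

Fee base (net of costs): $1,221,450 − $14,500 = $1,206,950
First $80,500 at 44% = $35,420.00
Next $199,500 at 38.5% = $76,807.50
Next $79,000 at 34.5% = $27,255.00
Next $104,000 at 26% = $27,040.00
Remaining $743,950 at 19% = $141,350.50
Fee: $35,420.00 + $76,807.50 + $27,255.00 + $27,040.00 + $141,350.50 = $307,873.00
Referral share: 18% of $307,873.00 = $55,417.14; lead counsel retains $307,873.00 − $55,417.14 = $252,455.86.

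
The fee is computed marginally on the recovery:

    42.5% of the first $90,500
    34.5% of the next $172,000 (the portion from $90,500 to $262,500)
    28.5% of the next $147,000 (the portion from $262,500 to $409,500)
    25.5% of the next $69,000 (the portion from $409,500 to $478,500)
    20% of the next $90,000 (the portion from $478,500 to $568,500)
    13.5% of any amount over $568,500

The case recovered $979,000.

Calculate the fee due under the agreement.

First $90,500 at 42.5% = $38,462.50
Next $172,000 at 34.5% = $59,340.00
Next $147,000 at 28.5% = $41,895.00
Next $69,000 at 25.5% = $17,595.00
Next $90,000 at 20% = $18,000.00
Remaining $410,500 at 13.5% = $55,417.50
Fee: $38,462.50 + $59,340.00 + $41,895.00 + $17,595.00 + $18,000.00 + $55,417.50 = $230,710.00

$230,710.00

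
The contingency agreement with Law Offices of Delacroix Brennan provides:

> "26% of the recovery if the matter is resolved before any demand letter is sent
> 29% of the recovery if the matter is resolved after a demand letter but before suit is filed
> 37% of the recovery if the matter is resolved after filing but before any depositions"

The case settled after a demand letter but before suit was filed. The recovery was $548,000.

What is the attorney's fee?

$158,920.00

The matter settled after a demand letter but before suit was filed, so the 29% rate applies.
$548,000 × 29% = $158,920.00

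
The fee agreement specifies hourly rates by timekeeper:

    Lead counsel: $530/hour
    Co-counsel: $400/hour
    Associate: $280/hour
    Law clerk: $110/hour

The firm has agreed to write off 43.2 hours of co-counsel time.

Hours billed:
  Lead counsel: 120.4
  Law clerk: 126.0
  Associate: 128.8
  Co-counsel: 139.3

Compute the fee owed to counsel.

$152,176.00

Lead counsel: 120.4 × $530 = $63,812.00
Co-counsel: 139.3 × $400 = $55,720.00
Associate: 128.8 × $280 = $36,064.00
Law clerk: 126.0 × $110 = $13,860.00
Subtotal: $169,456.00
Write-off: 43.2 × $400 = $17,280.00
Total: $169,456.00 − $17,280.00 = $152,176.00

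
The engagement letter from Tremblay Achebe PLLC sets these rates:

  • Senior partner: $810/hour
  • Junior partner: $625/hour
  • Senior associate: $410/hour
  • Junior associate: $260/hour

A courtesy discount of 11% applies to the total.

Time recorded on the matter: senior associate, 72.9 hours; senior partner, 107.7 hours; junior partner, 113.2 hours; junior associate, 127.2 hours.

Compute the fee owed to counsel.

Senior partner: 107.7 × $810 = $87,237.00
Junior partner: 113.2 × $625 = $70,750.00
Senior associate: 72.9 × $410 = $29,889.00
Junior associate: 127.2 × $260 = $33,072.00
Subtotal: $220,948.00
Less 11% discount: −$24,304.28
Total: $220,948.00 − $24,304.28 = $196,643.72

$196,643.72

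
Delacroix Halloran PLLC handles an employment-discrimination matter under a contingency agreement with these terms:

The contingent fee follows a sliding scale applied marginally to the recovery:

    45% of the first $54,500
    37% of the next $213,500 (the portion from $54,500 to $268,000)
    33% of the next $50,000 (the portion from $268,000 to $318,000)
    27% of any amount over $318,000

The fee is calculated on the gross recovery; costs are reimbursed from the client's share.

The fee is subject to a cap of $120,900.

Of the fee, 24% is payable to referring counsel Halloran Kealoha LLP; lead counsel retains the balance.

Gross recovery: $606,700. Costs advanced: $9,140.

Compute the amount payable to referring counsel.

$29,016.00

Fee base is the gross recovery, $606,700; costs are reimbursed separately.
First $54,500 at 45% = $24,525.00
Next $213,500 at 37% = $78,995.00
Next $50,000 at 33% = $16,500.00
Remaining $288,700 at 27% = $77,949.00
Fee: $24,525.00 + $78,995.00 + $16,500.00 + $77,949.00 = $197,969.00
$197,969.00 exceeds the $120,900 cap, so the fee is capped at $120,900.00.
Referral share: 24% of $120,900.00 = $29,016.00; lead counsel retains $120,900.00 − $29,016.00 = $91,884.00.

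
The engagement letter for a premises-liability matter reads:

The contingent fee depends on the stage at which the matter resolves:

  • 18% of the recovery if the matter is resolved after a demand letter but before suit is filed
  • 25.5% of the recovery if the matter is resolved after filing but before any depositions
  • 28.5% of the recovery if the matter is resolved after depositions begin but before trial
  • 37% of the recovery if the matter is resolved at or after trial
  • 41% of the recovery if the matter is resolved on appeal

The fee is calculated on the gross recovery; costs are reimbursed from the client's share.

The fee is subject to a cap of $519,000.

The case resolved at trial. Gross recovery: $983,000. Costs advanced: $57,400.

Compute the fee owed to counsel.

Fee base is the gross recovery, $983,000; costs are reimbursed separately.
The matter resolved at trial, so the 37% rate applies.
$983,000 × 37% = $363,710.00
$363,710.00 is under the $519,000 cap.

$363,710.00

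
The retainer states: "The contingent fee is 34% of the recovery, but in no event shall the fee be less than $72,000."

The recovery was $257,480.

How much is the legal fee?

$87,543.20

34% of $257,480 = $87,543.20
That exceeds the $72,000 minimum.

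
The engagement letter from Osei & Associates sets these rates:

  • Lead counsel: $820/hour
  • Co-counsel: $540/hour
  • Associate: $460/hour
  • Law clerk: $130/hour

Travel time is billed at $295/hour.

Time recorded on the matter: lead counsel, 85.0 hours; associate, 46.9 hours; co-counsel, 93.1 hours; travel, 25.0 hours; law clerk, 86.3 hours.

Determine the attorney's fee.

Lead counsel: 85.0 × $820 = $69,700.00
Co-counsel: 93.1 × $540 = $50,274.00
Associate: 46.9 × $460 = $21,574.00
Law clerk: 86.3 × $130 = $11,219.00
Subtotal: $69,700.00 + $50,274.00 + $21,574.00 + $11,219.00 = $152,767.00
Travel: 25.0 × $295 = $7,375.00
Total: $152,767.00 + $7,375.00 = $160,142.00

$160,142.00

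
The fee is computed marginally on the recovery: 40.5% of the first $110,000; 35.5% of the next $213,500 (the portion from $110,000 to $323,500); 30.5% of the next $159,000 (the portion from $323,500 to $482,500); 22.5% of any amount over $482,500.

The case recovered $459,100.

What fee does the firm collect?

First $110,000 at 40.5% = $44,550.00
Next $213,500 at 35.5% = $75,792.50
Remaining $135,600 at 30.5% = $41,358.00
Fee: $44,550.00 + $75,792.50 + $41,358.00 = $161,700.50

$161,700.50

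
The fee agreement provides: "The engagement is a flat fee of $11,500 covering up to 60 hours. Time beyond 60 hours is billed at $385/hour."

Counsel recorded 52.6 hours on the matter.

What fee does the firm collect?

$11,500.00

52.6 hours is within the 60-hour scope; only the flat fee applies.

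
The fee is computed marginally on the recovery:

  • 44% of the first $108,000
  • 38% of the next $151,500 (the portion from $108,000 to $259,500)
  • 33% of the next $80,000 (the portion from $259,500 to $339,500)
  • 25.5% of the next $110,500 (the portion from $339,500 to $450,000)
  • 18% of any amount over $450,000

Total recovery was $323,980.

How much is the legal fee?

$126,368.40

First $108,000 at 44% = $47,520.00
Next $151,500 at 38% = $57,570.00
Remaining $64,480 at 33% = $21,278.40
Fee: $47,520.00 + $57,570.00 + $21,278.40 = $126,368.40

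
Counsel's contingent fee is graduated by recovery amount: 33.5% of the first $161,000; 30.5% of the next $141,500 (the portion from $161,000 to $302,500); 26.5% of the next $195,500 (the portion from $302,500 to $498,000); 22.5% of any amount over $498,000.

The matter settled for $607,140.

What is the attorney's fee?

First $161,000 at 33.5% = $53,935.00
Next $141,500 at 30.5% = $43,157.50
Next $195,500 at 26.5% = $51,807.50
Remaining $109,140 at 22.5% = $24,556.50
Fee: $53,935.00 + $43,157.50 + $51,807.50 + $24,556.50 = $173,456.50

$173,456.50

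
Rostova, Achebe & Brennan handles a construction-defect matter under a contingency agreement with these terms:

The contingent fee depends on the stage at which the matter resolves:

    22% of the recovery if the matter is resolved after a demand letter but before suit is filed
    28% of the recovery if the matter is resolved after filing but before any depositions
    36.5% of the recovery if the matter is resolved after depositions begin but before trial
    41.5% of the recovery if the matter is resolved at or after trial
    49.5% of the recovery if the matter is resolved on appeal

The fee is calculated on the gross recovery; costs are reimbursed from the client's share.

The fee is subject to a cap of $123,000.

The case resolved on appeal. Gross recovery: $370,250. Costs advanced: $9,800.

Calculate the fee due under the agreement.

Fee base is the gross recovery, $370,250; costs are reimbursed separately.
The matter resolved on appeal, so the 49.5% rate applies.
$370,250 × 49.5% = $183,273.75
$183,273.75 exceeds the $123,000 cap, so the fee is capped at $123,000.00.

$123,000.00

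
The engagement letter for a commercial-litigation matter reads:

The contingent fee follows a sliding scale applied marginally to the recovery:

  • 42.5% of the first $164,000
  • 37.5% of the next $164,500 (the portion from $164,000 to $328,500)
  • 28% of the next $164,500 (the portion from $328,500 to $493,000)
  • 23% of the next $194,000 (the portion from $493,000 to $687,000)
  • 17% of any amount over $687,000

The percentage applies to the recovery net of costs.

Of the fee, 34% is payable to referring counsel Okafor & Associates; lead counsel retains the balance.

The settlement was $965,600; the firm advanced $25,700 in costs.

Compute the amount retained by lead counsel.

$174,939.93

Fee base (net of costs): $965,600 − $25,700 = $939,900
First $164,000 at 42.5% = $69,700.00
Next $164,500 at 37.5% = $61,687.50
Next $164,500 at 28% = $46,060.00
Next $194,000 at 23% = $44,620.00
Remaining $252,900 at 17% = $42,993.00
Fee: $69,700.00 + $61,687.50 + $46,060.00 + $44,620.00 + $42,993.00 = $265,060.50
Referral share: 34% of $265,060.50 = $90,120.57; lead counsel retains $265,060.50 − $90,120.57 = $174,939.93.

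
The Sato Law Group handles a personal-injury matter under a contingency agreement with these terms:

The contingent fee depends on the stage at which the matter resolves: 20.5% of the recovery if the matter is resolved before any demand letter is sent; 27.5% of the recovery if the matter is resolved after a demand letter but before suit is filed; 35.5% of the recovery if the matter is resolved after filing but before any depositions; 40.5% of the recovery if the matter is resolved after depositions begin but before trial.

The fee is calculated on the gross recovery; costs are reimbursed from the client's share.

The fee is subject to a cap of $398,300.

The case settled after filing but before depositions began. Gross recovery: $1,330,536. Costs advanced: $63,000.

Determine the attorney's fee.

Fee base is the gross recovery, $1,330,536; costs are reimbursed separately.
The matter settled after filing but before depositions began, so the 35.5% rate applies.
$1,330,536 × 35.5% = $472,340.28
$472,340.28 exceeds the $398,300 cap, so the fee is capped at $398,300.00.

$398,300.00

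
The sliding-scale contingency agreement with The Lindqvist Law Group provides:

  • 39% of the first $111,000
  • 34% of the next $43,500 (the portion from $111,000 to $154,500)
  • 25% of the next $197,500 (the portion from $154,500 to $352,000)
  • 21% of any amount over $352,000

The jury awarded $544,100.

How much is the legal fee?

$147,796.00

First $111,000 at 39% = $43,290.00
Next $43,500 at 34% = $14,790.00
Next $197,500 at 25% = $49,375.00
Remaining $192,100 at 21% = $40,341.00
Fee: $43,290.00 + $14,790.00 + $49,375.00 + $40,341.00 = $147,796.00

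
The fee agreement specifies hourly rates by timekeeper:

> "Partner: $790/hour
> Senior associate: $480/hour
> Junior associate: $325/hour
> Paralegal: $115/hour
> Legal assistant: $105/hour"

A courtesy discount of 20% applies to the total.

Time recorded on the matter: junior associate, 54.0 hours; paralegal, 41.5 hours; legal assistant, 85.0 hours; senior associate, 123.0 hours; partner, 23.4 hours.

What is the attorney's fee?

Partner: 23.4 × $790 = $18,486.00
Senior associate: 123.0 × $480 = $59,040.00
Junior associate: 54.0 × $325 = $17,550.00
Paralegal: 41.5 × $115 = $4,772.50
Legal assistant: 85.0 × $105 = $8,925.00
Subtotal: $108,773.50
Less 20% discount: −$21,754.70
Total: $108,773.50 − $21,754.70 = $87,018.80

$87,018.80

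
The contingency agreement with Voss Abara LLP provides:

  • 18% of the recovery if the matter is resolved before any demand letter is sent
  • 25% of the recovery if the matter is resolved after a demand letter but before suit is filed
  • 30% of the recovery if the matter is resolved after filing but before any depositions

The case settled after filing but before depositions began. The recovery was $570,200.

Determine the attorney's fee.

$171,060.00

The matter settled after filing but before depositions began, so the 30% rate applies.
$570,200 × 30% = $171,060.00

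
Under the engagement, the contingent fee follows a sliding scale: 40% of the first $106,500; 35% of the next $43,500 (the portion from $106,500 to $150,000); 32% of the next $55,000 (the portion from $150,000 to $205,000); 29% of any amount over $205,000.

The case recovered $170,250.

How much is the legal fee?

First $106,500 at 40% = $42,600.00
Next $43,500 at 35% = $15,225.00
Remaining $20,250 at 32% = $6,480.00
Fee: $42,600.00 + $15,225.00 + $6,480.00 = $64,305.00

$64,305.00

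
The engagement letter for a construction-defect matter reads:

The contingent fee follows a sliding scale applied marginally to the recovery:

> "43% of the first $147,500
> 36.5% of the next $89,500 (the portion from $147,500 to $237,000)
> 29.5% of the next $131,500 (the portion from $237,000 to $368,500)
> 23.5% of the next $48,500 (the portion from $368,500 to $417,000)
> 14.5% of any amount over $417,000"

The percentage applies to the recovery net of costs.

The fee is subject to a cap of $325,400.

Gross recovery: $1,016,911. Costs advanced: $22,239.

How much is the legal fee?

Fee base (net of costs): $1,016,911 − $22,239 = $994,672
First $147,500 at 43% = $63,425.00
Next $89,500 at 36.5% = $32,667.50
Next $131,500 at 29.5% = $38,792.50
Next $48,500 at 23.5% = $11,397.50
Remaining $577,672 at 14.5% = $83,762.44
Fee: $63,425.00 + $32,667.50 + $38,792.50 + $11,397.50 + $83,762.44 = $230,044.94
$230,044.94 is under the $325,400 cap.

$230,044.94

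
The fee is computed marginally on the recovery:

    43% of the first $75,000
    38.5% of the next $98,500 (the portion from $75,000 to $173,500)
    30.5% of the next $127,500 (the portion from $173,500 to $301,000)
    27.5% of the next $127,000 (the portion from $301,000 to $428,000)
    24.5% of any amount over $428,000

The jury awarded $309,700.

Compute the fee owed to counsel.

First $75,000 at 43% = $32,250.00
Next $98,500 at 38.5% = $37,922.50
Next $127,500 at 30.5% = $38,887.50
Remaining $8,700 at 27.5% = $2,392.50
Fee: $32,250.00 + $37,922.50 + $38,887.50 + $2,392.50 = $111,452.50

$111,452.50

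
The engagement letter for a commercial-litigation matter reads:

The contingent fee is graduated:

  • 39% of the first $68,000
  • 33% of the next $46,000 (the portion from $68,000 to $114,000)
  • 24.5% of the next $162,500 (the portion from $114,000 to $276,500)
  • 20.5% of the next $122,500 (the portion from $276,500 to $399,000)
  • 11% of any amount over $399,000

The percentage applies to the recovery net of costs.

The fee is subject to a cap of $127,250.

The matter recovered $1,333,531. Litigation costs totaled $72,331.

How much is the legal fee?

Fee base (net of costs): $1,333,531 − $72,331 = $1,261,200
First $68,000 at 39% = $26,520.00
Next $46,000 at 33% = $15,180.00
Next $162,500 at 24.5% = $39,812.50
Next $122,500 at 20.5% = $25,112.50
Remaining $862,200 at 11% = $94,842.00
Fee: $26,520.00 + $15,180.00 + $39,812.50 + $25,112.50 + $94,842.00 = $201,467.00
$201,467.00 exceeds the $127,250 cap, so the fee is capped at $127,250.00.

$127,250.00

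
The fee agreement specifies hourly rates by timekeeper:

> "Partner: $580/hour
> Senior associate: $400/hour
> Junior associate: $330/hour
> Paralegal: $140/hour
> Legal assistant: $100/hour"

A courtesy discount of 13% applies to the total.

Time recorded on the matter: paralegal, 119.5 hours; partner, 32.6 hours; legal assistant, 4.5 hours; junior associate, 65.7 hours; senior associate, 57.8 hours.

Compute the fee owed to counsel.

$70,373.43

Partner: 32.6 × $580 = $18,908.00
Senior associate: 57.8 × $400 = $23,120.00
Junior associate: 65.7 × $330 = $21,681.00
Paralegal: 119.5 × $140 = $16,730.00
Legal assistant: 4.5 × $100 = $450.00
Subtotal: $80,889.00
Less 13% discount: −$10,515.57
Total: $80,889.00 − $10,515.57 = $70,373.43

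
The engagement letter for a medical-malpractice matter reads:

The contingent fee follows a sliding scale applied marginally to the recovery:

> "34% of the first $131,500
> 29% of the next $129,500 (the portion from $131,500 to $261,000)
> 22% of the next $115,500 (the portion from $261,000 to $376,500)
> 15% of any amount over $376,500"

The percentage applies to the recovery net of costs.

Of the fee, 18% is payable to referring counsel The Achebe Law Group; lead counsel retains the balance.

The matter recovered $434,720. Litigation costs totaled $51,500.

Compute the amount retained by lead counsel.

$89,120.06

Fee base (net of costs): $434,720 − $51,500 = $383,220
First $131,500 at 34% = $44,710.00
Next $129,500 at 29% = $37,555.00
Next $115,500 at 22% = $25,410.00
Remaining $6,720 at 15% = $1,008.00
Fee: $44,710.00 + $37,555.00 + $25,410.00 + $1,008.00 = $108,683.00
Referral share: 18% of $108,683.00 = $19,562.94; lead counsel retains $108,683.00 − $19,562.94 = $89,120.06.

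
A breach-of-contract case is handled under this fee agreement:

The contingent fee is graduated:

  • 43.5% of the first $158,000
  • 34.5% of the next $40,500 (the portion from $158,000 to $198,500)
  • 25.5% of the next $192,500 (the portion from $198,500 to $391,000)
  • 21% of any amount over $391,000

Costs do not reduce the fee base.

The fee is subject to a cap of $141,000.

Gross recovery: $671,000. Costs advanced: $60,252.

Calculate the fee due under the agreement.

$141,000.00

Fee base is the gross recovery, $671,000; costs are reimbursed separately.
First $158,000 at 43.5% = $68,730.00
Next $40,500 at 34.5% = $13,972.50
Next $192,500 at 25.5% = $49,087.50
Remaining $280,000 at 21% = $58,800.00
Fee: $68,730.00 + $13,972.50 + $49,087.50 + $58,800.00 = $190,590.00
$190,590.00 exceeds the $141,000 cap, so the fee is capped at $141,000.00.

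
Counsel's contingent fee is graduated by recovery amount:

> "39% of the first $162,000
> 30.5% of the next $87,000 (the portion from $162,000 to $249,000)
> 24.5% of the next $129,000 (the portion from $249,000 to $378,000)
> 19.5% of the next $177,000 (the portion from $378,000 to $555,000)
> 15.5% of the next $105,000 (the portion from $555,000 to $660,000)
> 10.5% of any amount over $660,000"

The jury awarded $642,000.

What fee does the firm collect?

$169,320.00

First $162,000 at 39% = $63,180.00
Next $87,000 at 30.5% = $26,535.00
Next $129,000 at 24.5% = $31,605.00
Next $177,000 at 19.5% = $34,515.00
Remaining $87,000 at 15.5% = $13,485.00
Fee: $63,180.00 + $26,535.00 + $31,605.00 + $34,515.00 + $13,485.00 = $169,320.00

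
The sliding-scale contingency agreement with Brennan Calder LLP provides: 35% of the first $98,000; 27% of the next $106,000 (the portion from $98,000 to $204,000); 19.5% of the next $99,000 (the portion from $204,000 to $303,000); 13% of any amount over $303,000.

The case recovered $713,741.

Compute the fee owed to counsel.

First $98,000 at 35% = $34,300.00
Next $106,000 at 27% = $28,620.00
Next $99,000 at 19.5% = $19,305.00
Remaining $410,741 at 13% = $53,396.33
Fee: $34,300.00 + $28,620.00 + $19,305.00 + $53,396.33 = $135,621.33

$135,621.33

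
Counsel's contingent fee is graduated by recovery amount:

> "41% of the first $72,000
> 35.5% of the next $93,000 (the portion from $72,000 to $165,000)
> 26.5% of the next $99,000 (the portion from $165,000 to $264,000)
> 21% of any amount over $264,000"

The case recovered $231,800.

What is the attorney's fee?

First $72,000 at 41% = $29,520.00
Next $93,000 at 35.5% = $33,015.00
Remaining $66,800 at 26.5% = $17,702.00
Fee: $29,520.00 + $33,015.00 + $17,702.00 = $80,237.00

$80,237.00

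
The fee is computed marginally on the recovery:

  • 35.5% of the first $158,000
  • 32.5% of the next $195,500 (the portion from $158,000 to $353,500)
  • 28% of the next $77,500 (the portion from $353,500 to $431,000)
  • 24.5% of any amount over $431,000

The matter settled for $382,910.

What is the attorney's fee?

$127,862.30

First $158,000 at 35.5% = $56,090.00
Next $195,500 at 32.5% = $63,537.50
Remaining $29,410 at 28% = $8,234.80
Fee: $56,090.00 + $63,537.50 + $8,234.80 = $127,862.30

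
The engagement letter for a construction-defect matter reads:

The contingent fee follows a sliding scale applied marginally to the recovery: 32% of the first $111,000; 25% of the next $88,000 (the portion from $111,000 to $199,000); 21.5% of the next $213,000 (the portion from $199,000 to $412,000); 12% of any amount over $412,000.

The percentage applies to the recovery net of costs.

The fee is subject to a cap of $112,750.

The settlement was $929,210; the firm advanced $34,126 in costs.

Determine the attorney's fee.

$112,750.00

Fee base (net of costs): $929,210 − $34,126 = $895,084
First $111,000 at 32% = $35,520.00
Next $88,000 at 25% = $22,000.00
Next $213,000 at 21.5% = $45,795.00
Remaining $483,084 at 12% = $57,970.08
Fee: $35,520.00 + $22,000.00 + $45,795.00 + $57,970.08 = $161,285.08
$161,285.08 exceeds the $112,750 cap, so the fee is capped at $112,750.00.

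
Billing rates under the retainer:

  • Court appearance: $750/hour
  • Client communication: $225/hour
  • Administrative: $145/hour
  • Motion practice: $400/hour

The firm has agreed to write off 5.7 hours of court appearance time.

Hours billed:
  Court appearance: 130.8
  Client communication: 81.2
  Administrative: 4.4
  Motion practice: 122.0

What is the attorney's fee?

$161,533.00

Court appearance: 130.8 × $750 = $98,100.00
Client communication: 81.2 × $225 = $18,270.00
Administrative: 4.4 × $145 = $638.00
Motion practice: 122.0 × $400 = $48,800.00
Subtotal: $165,808.00
Write-off: 5.7 × $750 = $4,275.00
Total: $165,808.00 − $4,275.00 = $161,533.00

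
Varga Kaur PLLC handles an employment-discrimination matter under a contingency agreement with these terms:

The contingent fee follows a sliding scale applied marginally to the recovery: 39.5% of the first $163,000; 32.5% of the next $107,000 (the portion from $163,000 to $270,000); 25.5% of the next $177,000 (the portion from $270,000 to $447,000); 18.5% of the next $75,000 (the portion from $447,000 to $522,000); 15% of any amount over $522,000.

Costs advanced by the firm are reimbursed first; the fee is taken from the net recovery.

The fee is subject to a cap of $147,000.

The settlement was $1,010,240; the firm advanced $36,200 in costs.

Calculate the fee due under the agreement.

$147,000.00

Fee base (net of costs): $1,010,240 − $36,200 = $974,040
First $163,000 at 39.5% = $64,385.00
Next $107,000 at 32.5% = $34,775.00
Next $177,000 at 25.5% = $45,135.00
Next $75,000 at 18.5% = $13,875.00
Remaining $452,040 at 15% = $67,806.00
Fee: $64,385.00 + $34,775.00 + $45,135.00 + $13,875.00 + $67,806.00 = $225,976.00
$225,976.00 exceeds the $147,000 cap, so the fee is capped at $147,000.00.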